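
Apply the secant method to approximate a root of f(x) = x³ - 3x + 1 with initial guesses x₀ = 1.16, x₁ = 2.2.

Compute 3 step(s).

f(x) = x³ - 3x + 1
x₀ = 1.16, x₁ = 2.2

Secant formula: x_{n+1} = x_n - f(x_n)(x_n - x_{n-1})/(f(x_n) - f(x_{n-1}))

Iteration 1:
  f(1.160000) = -0.919104
  f(2.200000) = 5.048000
  x_2 = 2.200000 - 5.048000×(2.200000 - 1.160000)/(5.048000 - (-0.919104))
       = 1.320190
Iteration 2:
  f(2.200000) = 5.048000
  f(1.320190) = -0.659610
  x_3 = 1.320190 - (-0.659610)×(1.320190 - 2.200000)/(-0.659610 - 5.048000)
       = 1.421866
Iteration 3:
  f(1.320190) = -0.659610
  f(1.421866) = -0.391006
  x_4 = 1.421866 - (-0.391006)×(1.421866 - 1.320190)/(-0.391006 - (-0.659610))
       = 1.569877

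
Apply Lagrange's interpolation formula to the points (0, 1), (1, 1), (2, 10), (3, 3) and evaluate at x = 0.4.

Lagrange interpolation formula:
P(x) = Σ yᵢ × Lᵢ(x)
where Lᵢ(x) = Π_{j≠i} (x - xⱼ)/(xᵢ - xⱼ)

L_0(0.4) = (0.4 - 1)/(0 - 1) × (0.4 - 2)/(0 - 2) × (0.4 - 3)/(0 - 3) = 0.416000
L_1(0.4) = (0.4 - 0)/(1 - 0) × (0.4 - 2)/(1 - 2) × (0.4 - 3)/(1 - 3) = 0.832000
L_2(0.4) = (0.4 - 0)/(2 - 0) × (0.4 - 1)/(2 - 1) × (0.4 - 3)/(2 - 3) = -0.312000
L_3(0.4) = (0.4 - 0)/(3 - 0) × (0.4 - 1)/(3 - 1) × (0.4 - 2)/(3 - 2) = 0.064000

P(0.4) = 1×L_0(0.4) + 1×L_1(0.4) + 10×L_2(0.4) + 3×L_3(0.4)
P(0.4) = -1.680000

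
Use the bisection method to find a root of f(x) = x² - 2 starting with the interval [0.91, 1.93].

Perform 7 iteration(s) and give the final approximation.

f(x) = x² - 2
Initial interval: [0.91, 1.93]

Iteration 1:
  c_1 = (0.910000 + 1.930000)/2 = 1.420000
  f(c_1) = f(1.420000) = 0.016400
  f(a) × f(c) < 0, new interval: [0.910000, 1.420000]
Iteration 2:
  c_2 = (0.910000 + 1.420000)/2 = 1.165000
  f(c_2) = f(1.165000) = -0.642775
  f(a) × f(c) ≥ 0, new interval: [1.165000, 1.420000]
Iteration 3:
  c_3 = (1.165000 + 1.420000)/2 = 1.292500
  f(c_3) = f(1.292500) = -0.329444
  f(a) × f(c) ≥ 0, new interval: [1.292500, 1.420000]
Iteration 4:
  c_4 = (1.292500 + 1.420000)/2 = 1.356250
  f(c_4) = f(1.356250) = -0.160586
  f(a) × f(c) ≥ 0, new interval: [1.356250, 1.420000]
Iteration 5:
  c_5 = (1.356250 + 1.420000)/2 = 1.388125
  f(c_5) = f(1.388125) = -0.073109
  f(a) × f(c) ≥ 0, new interval: [1.388125, 1.420000]
Iteration 6:
  c_6 = (1.388125 + 1.420000)/2 = 1.404062
  f(c_6) = f(1.404062) = -0.028608
  f(a) × f(c) ≥ 0, new interval: [1.404062, 1.420000]
Iteration 7:
  c_7 = (1.404062 + 1.420000)/2 = 1.412031
  f(c_7) = f(1.412031) = -0.006168
  f(a) × f(c) ≥ 0, new interval: [1.412031, 1.420000]

After 7 iteration(s), the approximation is c_7 = 1.412031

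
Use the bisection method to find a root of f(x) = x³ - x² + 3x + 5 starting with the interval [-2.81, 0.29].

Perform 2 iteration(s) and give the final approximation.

f(x) = x³ - x² + 3x + 5
Initial interval: [-2.81, 0.29]

Iteration 1:
  c_1 = (-2.810000 + 0.290000)/2 = -1.260000
  f(c_1) = f(-1.260000) = -2.367976
  f(a) × f(c) ≥ 0, new interval: [-1.260000, 0.290000]
Iteration 2:
  c_2 = (-1.260000 + 0.290000)/2 = -0.485000
  f(c_2) = f(-0.485000) = 3.195691
  f(a) × f(c) < 0, new interval: [-1.260000, -0.485000]

After 2 iteration(s), the approximation is c_2 = -0.485000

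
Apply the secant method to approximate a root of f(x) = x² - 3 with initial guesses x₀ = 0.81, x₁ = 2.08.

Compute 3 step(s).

f(x) = x² - 3
x₀ = 0.81, x₁ = 2.08

Secant formula: x_{n+1} = x_n - f(x_n)(x_n - x_{n-1})/(f(x_n) - f(x_{n-1}))

Iteration 1:
  f(0.810000) = -2.343900
  f(2.080000) = 1.326400
  x_2 = 2.080000 - 1.326400×(2.080000 - 0.810000)/(1.326400 - (-2.343900))
       = 1.621038
Iteration 2:
  f(2.080000) = 1.326400
  f(1.621038) = -0.372236
  x_3 = 1.621038 - (-0.372236)×(1.621038 - 2.080000)/(-0.372236 - 1.326400)
       = 1.721614
Iteration 3:
  f(1.621038) = -0.372236
  f(1.721614) = -0.036045
  x_4 = 1.721614 - (-0.036045)×(1.721614 - 1.621038)/(-0.036045 - (-0.372236))
       = 1.732397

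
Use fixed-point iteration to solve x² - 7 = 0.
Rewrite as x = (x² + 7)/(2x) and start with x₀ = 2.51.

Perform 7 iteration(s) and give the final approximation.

Equation: x² - 7 = 0
Fixed-point form: x = (x² + 7)/(2x)
x₀ = 2.51

x_1 = g(2.510000) = 2.649422
x_2 = g(2.649422) = 2.645754
x_3 = g(2.645754) = 2.645751
x_4 = g(2.645751) = 2.645751
x_5 = g(2.645751) = 2.645751
x_6 = g(2.645751) = 2.645751
x_7 = g(2.645751) = 2.645751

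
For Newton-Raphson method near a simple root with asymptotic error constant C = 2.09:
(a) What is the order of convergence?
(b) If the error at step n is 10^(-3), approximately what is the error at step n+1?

(a) Newton-Raphson has quadratic (order 2) convergence near simple roots.
    This means |e_{n+1}| ≈ C|e_n|².

(b) With |e_n| = 10^(-3) and C = 2.09:
    |e_{n+1}| ≈ 2.09 × (10^(-3))² = 2.09 × 10^(-6)

(a) 2 (quadratic); (b) |e_{n+1}| ≈ 2.090e-06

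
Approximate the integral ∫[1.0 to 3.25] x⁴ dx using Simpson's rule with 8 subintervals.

f(x) = x⁴
a = 1.0, b = 3.25, n = 8
h = (b - a)/n = 0.281250

Simpson's rule: (h/3)[f(x₀) + 4f(x₁) + 2f(x₂) + ... + f(xₙ)]

x_0 = 1.0000, f(x_0) = 1.000000, coefficient = 1
x_1 = 1.2812, f(x_1) = 2.694856, coefficient = 4
x_2 = 1.5625, f(x_2) = 5.960464, coefficient = 2
x_3 = 1.8438, f(x_3) = 11.556016, coefficient = 4
x_4 = 2.1250, f(x_4) = 20.390869, coefficient = 2
x_5 = 2.4062, f(x_5) = 33.524552, coefficient = 4
x_6 = 2.6875, f(x_6) = 52.166763, coefficient = 2
x_7 = 2.9688, f(x_7) = 77.677369, coefficient = 4
x_8 = 3.2500, f(x_8) = 111.566406, coefficient = 1

I ≈ (0.281250/3) × 771.413773 = 72.320041
Exact value: 72.318164
Error: 0.001877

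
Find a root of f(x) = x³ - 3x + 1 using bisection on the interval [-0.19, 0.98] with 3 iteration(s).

f(x) = x³ - 3x + 1
Initial interval: [-0.19, 0.98]

Iteration 1:
  c_1 = (-0.190000 + 0.980000)/2 = 0.395000
  f(c_1) = f(0.395000) = -0.123370
  f(a) × f(c) < 0, new interval: [-0.190000, 0.395000]
Iteration 2:
  c_2 = (-0.190000 + 0.395000)/2 = 0.102500
  f(c_2) = f(0.102500) = 0.693577
  f(a) × f(c) ≥ 0, new interval: [0.102500, 0.395000]
Iteration 3:
  c_3 = (0.102500 + 0.395000)/2 = 0.248750
  f(c_3) = f(0.248750) = 0.269142
  f(a) × f(c) ≥ 0, new interval: [0.248750, 0.395000]

After 3 iteration(s), the approximation is c_3 = 0.248750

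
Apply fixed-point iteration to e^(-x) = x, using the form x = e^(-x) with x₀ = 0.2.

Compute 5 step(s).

Equation: e^(-x) = x
Fixed-point form: x = e^(-x)
x₀ = 0.2

x_1 = g(0.200000) = 0.818731
x_2 = g(0.818731) = 0.440991
x_3 = g(0.440991) = 0.643398
x_4 = g(0.643398) = 0.525503
x_5 = g(0.525503) = 0.591258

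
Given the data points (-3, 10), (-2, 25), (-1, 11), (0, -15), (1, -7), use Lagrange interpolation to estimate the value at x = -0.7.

Lagrange interpolation formula:
P(x) = Σ yᵢ × Lᵢ(x)
where Lᵢ(x) = Π_{j≠i} (x - xⱼ)/(xᵢ - xⱼ)

L_0(-0.7) = (-0.7 - (-2))/(-3 - (-2)) × (-0.7 - (-1))/(-3 - (-1)) × (-0.7 - 0)/(-3 - 0) × (-0.7 - 1)/(-3 - 1) = 0.019338
L_1(-0.7) = (-0.7 - (-3))/(-2 - (-3)) × (-0.7 - (-1))/(-2 - (-1)) × (-0.7 - 0)/(-2 - 0) × (-0.7 - 1)/(-2 - 1) = -0.136850
L_2(-0.7) = (-0.7 - (-3))/(-1 - (-3)) × (-0.7 - (-2))/(-1 - (-2)) × (-0.7 - 0)/(-1 - 0) × (-0.7 - 1)/(-1 - 1) = 0.889525
L_3(-0.7) = (-0.7 - (-3))/(0 - (-3)) × (-0.7 - (-2))/(0 - (-2)) × (-0.7 - (-1))/(0 - (-1)) × (-0.7 - 1)/(0 - 1) = 0.254150
L_4(-0.7) = (-0.7 - (-3))/(1 - (-3)) × (-0.7 - (-2))/(1 - (-2)) × (-0.7 - (-1))/(1 - (-1)) × (-0.7 - 0)/(1 - 0) = -0.026163

P(-0.7) = 10×L_0(-0.7) + 25×L_1(-0.7) + 11×L_2(-0.7) + (-15)×L_3(-0.7) + (-7)×L_4(-0.7)
P(-0.7) = 2.927787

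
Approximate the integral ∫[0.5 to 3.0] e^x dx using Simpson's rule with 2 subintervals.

f(x) = e^x
a = 0.5, b = 3.0, n = 2
h = (b - a)/n = 1.250000

Simpson's rule: (h/3)[f(x₀) + 4f(x₁) + 2f(x₂) + ... + f(xₙ)]

x_0 = 0.5000, f(x_0) = 1.648721, coefficient = 1
x_1 = 1.7500, f(x_1) = 5.754603, coefficient = 4
x_2 = 3.0000, f(x_2) = 20.085537, coefficient = 1

I ≈ (1.250000/3) × 44.752669 = 18.646945
Exact value: 18.436816
Error: 0.210130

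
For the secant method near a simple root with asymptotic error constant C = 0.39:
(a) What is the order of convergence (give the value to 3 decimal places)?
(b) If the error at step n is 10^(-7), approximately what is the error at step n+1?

(a) Secant method has superlinear convergence with order φ = (1+√5)/2 ≈ 1.618.
    This means |e_{n+1}| ≈ C|e_n|^1.618.

(b) With |e_n| = 10^(-7) and C = 0.39:
    |e_{n+1}| ≈ 0.39 × (10^(-7))^1.618 = 0.39 × 10^(-11.33)

(a) ≈ 1.618 (golden ratio); (b) |e_{n+1}| ≈ 1.840e-12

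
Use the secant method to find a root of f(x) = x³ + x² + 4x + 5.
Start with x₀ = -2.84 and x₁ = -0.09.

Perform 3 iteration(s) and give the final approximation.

f(x) = x³ + x² + 4x + 5
x₀ = -2.84, x₁ = -0.09

Secant formula: x_{n+1} = x_n - f(x_n)(x_n - x_{n-1})/(f(x_n) - f(x_{n-1}))

Iteration 1:
  f(-2.840000) = -21.200704
  f(-0.090000) = 4.647371
  x_2 = -0.090000 - 4.647371×(-0.090000 - (-2.840000))/(4.647371 - (-21.200704))
       = -0.584438
Iteration 2:
  f(-0.090000) = 4.647371
  f(-0.584438) = 2.804191
  x_3 = -0.584438 - 2.804191×(-0.584438 - (-0.090000))/(2.804191 - 4.647371)
       = -1.336670
Iteration 3:
  f(-0.584438) = 2.804191
  f(-1.336670) = -0.948201
  x_4 = -1.336670 - (-0.948201)×(-1.336670 - (-0.584438))/(-0.948201 - 2.804191)
       = -1.146586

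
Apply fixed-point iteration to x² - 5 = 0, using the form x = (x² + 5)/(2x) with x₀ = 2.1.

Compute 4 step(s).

Equation: x² - 5 = 0
Fixed-point form: x = (x² + 5)/(2x)
x₀ = 2.1

x_1 = g(2.100000) = 2.240476
x_2 = g(2.240476) = 2.236072
x_3 = g(2.236072) = 2.236068
x_4 = g(2.236068) = 2.236068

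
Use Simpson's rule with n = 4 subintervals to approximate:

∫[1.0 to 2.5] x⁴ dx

f(x) = x⁴
a = 1.0, b = 2.5, n = 4
h = (b - a)/n = 0.375000

Simpson's rule: (h/3)[f(x₀) + 4f(x₁) + 2f(x₂) + ... + f(xₙ)]

x_0 = 1.0000, f(x_0) = 1.000000, coefficient = 1
x_1 = 1.3750, f(x_1) = 3.574463, coefficient = 4
x_2 = 1.7500, f(x_2) = 9.378906, coefficient = 2
x_3 = 2.1250, f(x_3) = 20.390869, coefficient = 4
x_4 = 2.5000, f(x_4) = 39.062500, coefficient = 1

I ≈ (0.375000/3) × 154.681641 = 19.335205
Exact value: 19.331250
Error: 0.003955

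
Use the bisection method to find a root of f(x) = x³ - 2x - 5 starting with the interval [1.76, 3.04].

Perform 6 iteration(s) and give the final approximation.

f(x) = x³ - 2x - 5
Initial interval: [1.76, 3.04]

Iteration 1:
  c_1 = (1.760000 + 3.040000)/2 = 2.400000
  f(c_1) = f(2.400000) = 4.024000
  f(a) × f(c) < 0, new interval: [1.760000, 2.400000]
Iteration 2:
  c_2 = (1.760000 + 2.400000)/2 = 2.080000
  f(c_2) = f(2.080000) = -0.161088
  f(a) × f(c) ≥ 0, new interval: [2.080000, 2.400000]
Iteration 3:
  c_3 = (2.080000 + 2.400000)/2 = 2.240000
  f(c_3) = f(2.240000) = 1.759424
  f(a) × f(c) < 0, new interval: [2.080000, 2.240000]
Iteration 4:
  c_4 = (2.080000 + 2.240000)/2 = 2.160000
  f(c_4) = f(2.160000) = 0.757696
  f(a) × f(c) < 0, new interval: [2.080000, 2.160000]
Iteration 5:
  c_5 = (2.080000 + 2.160000)/2 = 2.120000
  f(c_5) = f(2.120000) = 0.288128
  f(a) × f(c) < 0, new interval: [2.080000, 2.120000]
Iteration 6:
  c_6 = (2.080000 + 2.120000)/2 = 2.100000
  f(c_6) = f(2.100000) = 0.061000
  f(a) × f(c) < 0, new interval: [2.080000, 2.100000]

After 6 iteration(s), the approximation is c_6 = 2.100000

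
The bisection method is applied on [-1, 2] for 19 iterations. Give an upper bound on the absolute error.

Bisection error bound: |error| ≤ (b-a)/2^n
|error| ≤ (2 - (-1))/2^19 = 3/2^19
|error| ≤ 0.0000057220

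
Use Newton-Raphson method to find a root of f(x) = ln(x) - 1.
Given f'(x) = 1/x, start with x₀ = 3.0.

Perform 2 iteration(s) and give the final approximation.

f(x) = ln(x) - 1
f'(x) = 1/x
x₀ = 3.0

Newton-Raphson formula: x_{n+1} = x_n - f(x_n)/f'(x_n)

Iteration 1:
  f(3.000000) = 0.098612
  f'(3.000000) = 0.333333
  x_1 = 3.000000 - 0.098612/0.333333 = 2.704163
Iteration 2:
  f(2.704163) = -0.005208
  f'(2.704163) = 0.369800
  x_2 = 2.704163 - (-0.005208)/0.369800 = 2.718245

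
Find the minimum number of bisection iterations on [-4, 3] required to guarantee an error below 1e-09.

We need (b-a)/2^n ≤ 1e-09
(3 - (-4))/2^n ≤ 1e-09
7/2^n ≤ 1e-09
2^n ≥ 7000000000
n ≥ log₂(7000000000) = 32.70
n ≥ 33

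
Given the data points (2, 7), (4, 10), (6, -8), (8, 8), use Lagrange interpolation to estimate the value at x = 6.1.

Lagrange interpolation formula:
P(x) = Σ yᵢ × Lᵢ(x)
where Lᵢ(x) = Π_{j≠i} (x - xⱼ)/(xᵢ - xⱼ)

L_0(6.1) = (6.1 - 4)/(2 - 4) × (6.1 - 6)/(2 - 6) × (6.1 - 8)/(2 - 8) = 0.008312
L_1(6.1) = (6.1 - 2)/(4 - 2) × (6.1 - 6)/(4 - 6) × (6.1 - 8)/(4 - 8) = -0.048687
L_2(6.1) = (6.1 - 2)/(6 - 2) × (6.1 - 4)/(6 - 4) × (6.1 - 8)/(6 - 8) = 1.022437
L_3(6.1) = (6.1 - 2)/(8 - 2) × (6.1 - 4)/(8 - 4) × (6.1 - 6)/(8 - 6) = 0.017937

P(6.1) = 7×L_0(6.1) + 10×L_1(6.1) + (-8)×L_2(6.1) + 8×L_3(6.1)
P(6.1) = -8.464687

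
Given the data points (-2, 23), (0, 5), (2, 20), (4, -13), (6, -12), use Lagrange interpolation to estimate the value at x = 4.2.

Lagrange interpolation formula:
P(x) = Σ yᵢ × Lᵢ(x)
where Lᵢ(x) = Π_{j≠i} (x - xⱼ)/(xᵢ - xⱼ)

L_0(4.2) = (4.2 - 0)/(-2 - 0) × (4.2 - 2)/(-2 - 2) × (4.2 - 4)/(-2 - 4) × (4.2 - 6)/(-2 - 6) = -0.008663
L_1(4.2) = (4.2 - (-2))/(0 - (-2)) × (4.2 - 2)/(0 - 2) × (4.2 - 4)/(0 - 4) × (4.2 - 6)/(0 - 6) = 0.051150
L_2(4.2) = (4.2 - (-2))/(2 - (-2)) × (4.2 - 0)/(2 - 0) × (4.2 - 4)/(2 - 4) × (4.2 - 6)/(2 - 6) = -0.146475
L_3(4.2) = (4.2 - (-2))/(4 - (-2)) × (4.2 - 0)/(4 - 0) × (4.2 - 2)/(4 - 2) × (4.2 - 6)/(4 - 6) = 1.074150
L_4(4.2) = (4.2 - (-2))/(6 - (-2)) × (4.2 - 0)/(6 - 0) × (4.2 - 2)/(6 - 2) × (4.2 - 4)/(6 - 4) = 0.029838

P(4.2) = 23×L_0(4.2) + 5×L_1(4.2) + 20×L_2(4.2) + (-13)×L_3(4.2) + (-12)×L_4(4.2)
P(4.2) = -17.194988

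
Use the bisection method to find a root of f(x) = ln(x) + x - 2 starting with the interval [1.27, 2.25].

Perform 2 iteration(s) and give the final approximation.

f(x) = ln(x) + x - 2
Initial interval: [1.27, 2.25]

Iteration 1:
  c_1 = (1.270000 + 2.250000)/2 = 1.760000
  f(c_1) = f(1.760000) = 0.325314
  f(a) × f(c) < 0, new interval: [1.270000, 1.760000]
Iteration 2:
  c_2 = (1.270000 + 1.760000)/2 = 1.515000
  f(c_2) = f(1.515000) = -0.069585
  f(a) × f(c) ≥ 0, new interval: [1.515000, 1.760000]

After 2 iteration(s), the approximation is c_2 = 1.515000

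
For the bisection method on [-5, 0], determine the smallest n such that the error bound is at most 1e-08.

We need (b-a)/2^n ≤ 1e-08
(0 - (-5))/2^n ≤ 1e-08
5/2^n ≤ 1e-08
2^n ≥ 500000000
n ≥ log₂(500000000) = 28.90
n ≥ 29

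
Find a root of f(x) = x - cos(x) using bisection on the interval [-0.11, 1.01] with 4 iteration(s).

f(x) = x - cos(x)
Initial interval: [-0.11, 1.01]

Iteration 1:
  c_1 = (-0.110000 + 1.010000)/2 = 0.450000
  f(c_1) = f(0.450000) = -0.450447
  f(a) × f(c) ≥ 0, new interval: [0.450000, 1.010000]
Iteration 2:
  c_2 = (0.450000 + 1.010000)/2 = 0.730000
  f(c_2) = f(0.730000) = -0.015174
  f(a) × f(c) ≥ 0, new interval: [0.730000, 1.010000]
Iteration 3:
  c_3 = (0.730000 + 1.010000)/2 = 0.870000
  f(c_3) = f(0.870000) = 0.225173
  f(a) × f(c) < 0, new interval: [0.730000, 0.870000]
Iteration 4:
  c_4 = (0.730000 + 0.870000)/2 = 0.800000
  f(c_4) = f(0.800000) = 0.103293
  f(a) × f(c) < 0, new interval: [0.730000, 0.800000]

After 4 iteration(s), the approximation is c_4 = 0.800000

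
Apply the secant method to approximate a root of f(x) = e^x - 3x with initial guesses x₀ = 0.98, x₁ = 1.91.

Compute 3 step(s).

f(x) = e^x - 3x
x₀ = 0.98, x₁ = 1.91

Secant formula: x_{n+1} = x_n - f(x_n)(x_n - x_{n-1})/(f(x_n) - f(x_{n-1}))

Iteration 1:
  f(0.980000) = -0.275544
  f(1.910000) = 1.023089
  x_2 = 1.910000 - 1.023089×(1.910000 - 0.980000)/(1.023089 - (-0.275544))
       = 1.177327
Iteration 2:
  f(1.910000) = 1.023089
  f(1.177327) = -0.286294
  x_3 = 1.177327 - (-0.286294)×(1.177327 - 1.910000)/(-0.286294 - 1.023089)
       = 1.337525
Iteration 3:
  f(1.177327) = -0.286294
  f(1.337525) = -0.202972
  x_4 = 1.337525 - (-0.202972)×(1.337525 - 1.177327)/(-0.202972 - (-0.286294))
       = 1.727766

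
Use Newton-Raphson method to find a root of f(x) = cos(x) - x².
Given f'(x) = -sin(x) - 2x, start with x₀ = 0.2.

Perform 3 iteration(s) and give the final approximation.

f(x) = cos(x) - x²
f'(x) = -sin(x) - 2x
x₀ = 0.2

Newton-Raphson formula: x_{n+1} = x_n - f(x_n)/f'(x_n)

Iteration 1:
  f(0.200000) = 0.940067
  f'(0.200000) = -0.598669
  x_1 = 0.200000 - 0.940067/(-0.598669) = 1.770260
Iteration 2:
  f(1.770260) = -3.331965
  f'(1.770260) = -4.520693
  x_2 = 1.770260 - (-3.331965)/(-4.520693) = 1.033213
Iteration 3:
  f(1.033213) = -0.555467
  f'(1.033213) = -2.925374
  x_3 = 1.033213 - (-0.555467)/(-2.925374) = 0.843334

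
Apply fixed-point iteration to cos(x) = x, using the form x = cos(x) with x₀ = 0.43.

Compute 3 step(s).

Equation: cos(x) = x
Fixed-point form: x = cos(x)
x₀ = 0.43

x_1 = g(0.430000) = 0.908966
x_2 = g(0.908966) = 0.614562
x_3 = g(0.614562) = 0.817026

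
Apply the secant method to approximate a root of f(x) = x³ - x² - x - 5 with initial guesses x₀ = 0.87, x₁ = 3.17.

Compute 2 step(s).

f(x) = x³ - x² - x - 5
x₀ = 0.87, x₁ = 3.17

Secant formula: x_{n+1} = x_n - f(x_n)(x_n - x_{n-1})/(f(x_n) - f(x_{n-1}))

Iteration 1:
  f(0.870000) = -5.968397
  f(3.170000) = 13.636113
  x_2 = 3.170000 - 13.636113×(3.170000 - 0.870000)/(13.636113 - (-5.968397))
       = 1.570212
Iteration 2:
  f(3.170000) = 13.636113
  f(1.570212) = -5.164317
  x_3 = 1.570212 - (-5.164317)×(1.570212 - 3.170000)/(-5.164317 - 13.636113)
       = 2.009660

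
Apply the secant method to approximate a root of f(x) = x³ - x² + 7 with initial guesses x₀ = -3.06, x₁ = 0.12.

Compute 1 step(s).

f(x) = x³ - x² + 7
x₀ = -3.06, x₁ = 0.12

Secant formula: x_{n+1} = x_n - f(x_n)(x_n - x_{n-1})/(f(x_n) - f(x_{n-1}))

Iteration 1:
  f(-3.060000) = -31.016216
  f(0.120000) = 6.987328
  x_2 = 0.120000 - 6.987328×(0.120000 - (-3.060000))/(6.987328 - (-31.016216))
       = -0.464674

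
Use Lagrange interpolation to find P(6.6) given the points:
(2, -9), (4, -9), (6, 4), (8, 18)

Lagrange interpolation formula:
P(x) = Σ yᵢ × Lᵢ(x)
where Lᵢ(x) = Π_{j≠i} (x - xⱼ)/(xᵢ - xⱼ)

L_0(6.6) = (6.6 - 4)/(2 - 4) × (6.6 - 6)/(2 - 6) × (6.6 - 8)/(2 - 8) = 0.045500
L_1(6.6) = (6.6 - 2)/(4 - 2) × (6.6 - 6)/(4 - 6) × (6.6 - 8)/(4 - 8) = -0.241500
L_2(6.6) = (6.6 - 2)/(6 - 2) × (6.6 - 4)/(6 - 4) × (6.6 - 8)/(6 - 8) = 1.046500
L_3(6.6) = (6.6 - 2)/(8 - 2) × (6.6 - 4)/(8 - 4) × (6.6 - 6)/(8 - 6) = 0.149500

P(6.6) = (-9)×L_0(6.6) + (-9)×L_1(6.6) + 4×L_2(6.6) + 18×L_3(6.6)
P(6.6) = 8.641000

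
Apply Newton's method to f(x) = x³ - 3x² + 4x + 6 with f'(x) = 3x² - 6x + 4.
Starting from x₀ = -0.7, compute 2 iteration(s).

f(x) = x³ - 3x² + 4x + 6
f'(x) = 3x² - 6x + 4
x₀ = -0.7

Newton-Raphson formula: x_{n+1} = x_n - f(x_n)/f'(x_n)

Iteration 1:
  f(-0.700000) = 1.387000
  f'(-0.700000) = 9.670000
  x_1 = -0.700000 - 1.387000/9.670000 = -0.843433
Iteration 2:
  f(-0.843433) = -0.107874
  f'(-0.843433) = 11.194739
  x_2 = -0.843433 - (-0.107874)/11.194739 = -0.833797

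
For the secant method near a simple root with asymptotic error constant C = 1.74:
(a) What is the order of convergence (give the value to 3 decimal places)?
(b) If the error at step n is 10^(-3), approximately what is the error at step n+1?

(a) Secant method has superlinear convergence with order φ = (1+√5)/2 ≈ 1.618.
    This means |e_{n+1}| ≈ C|e_n|^1.618.

(b) With |e_n| = 10^(-3) and C = 1.74:
    |e_{n+1}| ≈ 1.74 × (10^(-3))^1.618 = 1.74 × 10^(-4.85)

(a) ≈ 1.618 (golden ratio); (b) |e_{n+1}| ≈ 2.435e-05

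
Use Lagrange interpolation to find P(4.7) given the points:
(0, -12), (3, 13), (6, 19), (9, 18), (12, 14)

Lagrange interpolation formula:
P(x) = Σ yᵢ × Lᵢ(x)
where Lᵢ(x) = Π_{j≠i} (x - xⱼ)/(xᵢ - xⱼ)

L_0(4.7) = (4.7 - 3)/(0 - 3) × (4.7 - 6)/(0 - 6) × (4.7 - 9)/(0 - 9) × (4.7 - 12)/(0 - 12) = -0.035685
L_1(4.7) = (4.7 - 0)/(3 - 0) × (4.7 - 6)/(3 - 6) × (4.7 - 9)/(3 - 9) × (4.7 - 12)/(3 - 12) = 0.394636
L_2(4.7) = (4.7 - 0)/(6 - 0) × (4.7 - 3)/(6 - 3) × (4.7 - 9)/(6 - 9) × (4.7 - 12)/(6 - 12) = 0.774093
L_3(4.7) = (4.7 - 0)/(9 - 0) × (4.7 - 3)/(9 - 3) × (4.7 - 6)/(9 - 6) × (4.7 - 12)/(9 - 12) = -0.156019
L_4(4.7) = (4.7 - 0)/(12 - 0) × (4.7 - 3)/(12 - 3) × (4.7 - 6)/(12 - 6) × (4.7 - 9)/(12 - 9) = 0.022975

P(4.7) = (-12)×L_0(4.7) + 13×L_1(4.7) + 19×L_2(4.7) + 18×L_3(4.7) + 14×L_4(4.7)
P(4.7) = 17.779567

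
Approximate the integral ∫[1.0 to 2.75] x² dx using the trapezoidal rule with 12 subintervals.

f(x) = x²
a = 1.0, b = 2.75, n = 12
h = (b - a)/n = 0.145833

Trapezoidal rule: (h/2)[f(x₀) + 2f(x₁) + 2f(x₂) + ... + f(xₙ)]

x_0 = 1.0000, f(x_0) = 1.000000, coefficient = 1
x_1 = 1.1458, f(x_1) = 1.312934, coefficient = 2
x_2 = 1.2917, f(x_2) = 1.668403, coefficient = 2
x_3 = 1.4375, f(x_3) = 2.066406, coefficient = 2
x_4 = 1.5833, f(x_4) = 2.506944, coefficient = 2
x_5 = 1.7292, f(x_5) = 2.990017, coefficient = 2
x_6 = 1.8750, f(x_6) = 3.515625, coefficient = 2
x_7 = 2.0208, f(x_7) = 4.083767, coefficient = 2
x_8 = 2.1667, f(x_8) = 4.694444, coefficient = 2
x_9 = 2.3125, f(x_9) = 5.347656, coefficient = 2
x_10 = 2.4583, f(x_10) = 6.043403, coefficient = 2
x_11 = 2.6042, f(x_11) = 6.781684, coefficient = 2
x_12 = 2.7500, f(x_12) = 7.562500, coefficient = 1

I ≈ (0.145833/2) × 90.585069 = 6.605161
Exact value: 6.598958
Error: 0.006203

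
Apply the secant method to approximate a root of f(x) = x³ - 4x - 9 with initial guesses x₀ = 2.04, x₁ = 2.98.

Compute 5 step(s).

f(x) = x³ - 4x - 9
x₀ = 2.04, x₁ = 2.98

Secant formula: x_{n+1} = x_n - f(x_n)(x_n - x_{n-1})/(f(x_n) - f(x_{n-1}))

Iteration 1:
  f(2.040000) = -8.670336
  f(2.980000) = 5.543592
  x_2 = 2.980000 - 5.543592×(2.980000 - 2.040000)/(5.543592 - (-8.670336))
       = 2.613389
Iteration 2:
  f(2.980000) = 5.543592
  f(2.613389) = -1.604620
  x_3 = 2.613389 - (-1.604620)×(2.613389 - 2.980000)/(-1.604620 - 5.543592)
       = 2.695686
Iteration 3:
  f(2.613389) = -1.604620
  f(2.695686) = -0.193948
  x_4 = 2.695686 - (-0.193948)×(2.695686 - 2.613389)/(-0.193948 - (-1.604620))
       = 2.707000
Iteration 4:
  f(2.695686) = -0.193948
  f(2.707000) = 0.008490
  x_5 = 2.707000 - 0.008490×(2.707000 - 2.695686)/(0.008490 - (-0.193948))
       = 2.706526
Iteration 5:
  f(2.707000) = 0.008490
  f(2.706526) = -0.000042
  x_6 = 2.706526 - (-0.000042)×(2.706526 - 2.707000)/(-0.000042 - 0.008490)
       = 2.706528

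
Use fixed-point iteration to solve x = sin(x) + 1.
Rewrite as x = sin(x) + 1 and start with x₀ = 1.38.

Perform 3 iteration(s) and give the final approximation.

Equation: x = sin(x) + 1
Fixed-point form: x = sin(x) + 1
x₀ = 1.38

x_1 = g(1.380000) = 1.981854
x_2 = g(1.981854) = 1.916699
x_3 = g(1.916699) = 1.940770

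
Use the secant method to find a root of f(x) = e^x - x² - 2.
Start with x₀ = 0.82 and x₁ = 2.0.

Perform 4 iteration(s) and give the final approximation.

f(x) = e^x - x² - 2
x₀ = 0.82, x₁ = 2.0

Secant formula: x_{n+1} = x_n - f(x_n)(x_n - x_{n-1})/(f(x_n) - f(x_{n-1}))

Iteration 1:
  f(0.820000) = -0.401900
  f(2.000000) = 1.389056
  x_2 = 2.000000 - 1.389056×(2.000000 - 0.820000)/(1.389056 - (-0.401900))
       = 1.084798
Iteration 2:
  f(2.000000) = 1.389056
  f(1.084798) = -0.217944
  x_3 = 1.084798 - (-0.217944)×(1.084798 - 2.000000)/(-0.217944 - 1.389056)
       = 1.208920
Iteration 3:
  f(1.084798) = -0.217944
  f(1.208920) = -0.111623
  x_4 = 1.208920 - (-0.111623)×(1.208920 - 1.084798)/(-0.111623 - (-0.217944))
       = 1.339230
Iteration 4:
  f(1.208920) = -0.111623
  f(1.339230) = 0.022567
  x_5 = 1.339230 - 0.022567×(1.339230 - 1.208920)/(0.022567 - (-0.111623))
       = 1.317315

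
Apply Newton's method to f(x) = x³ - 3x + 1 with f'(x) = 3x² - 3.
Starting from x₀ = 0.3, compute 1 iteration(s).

f(x) = x³ - 3x + 1
f'(x) = 3x² - 3
x₀ = 0.3

Newton-Raphson formula: x_{n+1} = x_n - f(x_n)/f'(x_n)

Iteration 1:
  f(0.300000) = 0.127000
  f'(0.300000) = -2.730000
  x_1 = 0.300000 - 0.127000/(-2.730000) = 0.346520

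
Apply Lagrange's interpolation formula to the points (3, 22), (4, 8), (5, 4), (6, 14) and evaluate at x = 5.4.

Lagrange interpolation formula:
P(x) = Σ yᵢ × Lᵢ(x)
where Lᵢ(x) = Π_{j≠i} (x - xⱼ)/(xᵢ - xⱼ)

L_0(5.4) = (5.4 - 4)/(3 - 4) × (5.4 - 5)/(3 - 5) × (5.4 - 6)/(3 - 6) = 0.056000
L_1(5.4) = (5.4 - 3)/(4 - 3) × (5.4 - 5)/(4 - 5) × (5.4 - 6)/(4 - 6) = -0.288000
L_2(5.4) = (5.4 - 3)/(5 - 3) × (5.4 - 4)/(5 - 4) × (5.4 - 6)/(5 - 6) = 1.008000
L_3(5.4) = (5.4 - 3)/(6 - 3) × (5.4 - 4)/(6 - 4) × (5.4 - 5)/(6 - 5) = 0.224000

P(5.4) = 22×L_0(5.4) + 8×L_1(5.4) + 4×L_2(5.4) + 14×L_3(5.4)
P(5.4) = 6.096000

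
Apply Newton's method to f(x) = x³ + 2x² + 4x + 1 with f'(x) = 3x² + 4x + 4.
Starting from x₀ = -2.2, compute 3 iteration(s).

f(x) = x³ + 2x² + 4x + 1
f'(x) = 3x² + 4x + 4
x₀ = -2.2

Newton-Raphson formula: x_{n+1} = x_n - f(x_n)/f'(x_n)

Iteration 1:
  f(-2.200000) = -8.768000
  f'(-2.200000) = 9.720000
  x_1 = -2.200000 - (-8.768000)/9.720000 = -1.297942
Iteration 2:
  f(-1.297942) = -3.009045
  f'(-1.297942) = 3.862194
  x_2 = -1.297942 - (-3.009045)/3.862194 = -0.518840
Iteration 3:
  f(-0.518840) = -0.676639
  f'(-0.518840) = 2.732225
  x_3 = -0.518840 - (-0.676639)/2.732225 = -0.271189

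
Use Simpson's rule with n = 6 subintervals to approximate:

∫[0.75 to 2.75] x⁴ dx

f(x) = x⁴
a = 0.75, b = 2.75, n = 6
h = (b - a)/n = 0.333333

Simpson's rule: (h/3)[f(x₀) + 4f(x₁) + 2f(x₂) + ... + f(xₙ)]

x_0 = 0.7500, f(x_0) = 0.316406, coefficient = 1
x_1 = 1.0833, f(x_1) = 1.377363, coefficient = 4
x_2 = 1.4167, f(x_2) = 4.027826, coefficient = 2
x_3 = 1.7500, f(x_3) = 9.378906, coefficient = 4
x_4 = 2.0833, f(x_4) = 18.838011, coefficient = 2
x_5 = 2.4167, f(x_5) = 34.108845, coefficient = 4
x_6 = 2.7500, f(x_6) = 57.191406, coefficient = 1

I ≈ (0.333333/3) × 282.699942 = 31.411105
Exact value: 31.407813
Error: 0.003292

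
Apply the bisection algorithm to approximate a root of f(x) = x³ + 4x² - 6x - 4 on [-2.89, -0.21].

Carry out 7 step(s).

f(x) = x³ + 4x² - 6x - 4
Initial interval: [-2.89, -0.21]

Iteration 1:
  c_1 = (-2.890000 + (-0.210000))/2 = -1.550000
  f(c_1) = f(-1.550000) = 11.186125
  f(a) × f(c) ≥ 0, new interval: [-1.550000, -0.210000]
Iteration 2:
  c_2 = (-1.550000 + (-0.210000))/2 = -0.880000
  f(c_2) = f(-0.880000) = 3.696128
  f(a) × f(c) ≥ 0, new interval: [-0.880000, -0.210000]
Iteration 3:
  c_3 = (-0.880000 + (-0.210000))/2 = -0.545000
  f(c_3) = f(-0.545000) = 0.296221
  f(a) × f(c) ≥ 0, new interval: [-0.545000, -0.210000]
Iteration 4:
  c_4 = (-0.545000 + (-0.210000))/2 = -0.377500
  f(c_4) = f(-0.377500) = -1.218771
  f(a) × f(c) < 0, new interval: [-0.545000, -0.377500]
Iteration 5:
  c_5 = (-0.545000 + (-0.377500))/2 = -0.461250
  f(c_5) = f(-0.461250) = -0.479625
  f(a) × f(c) < 0, new interval: [-0.545000, -0.461250]
Iteration 6:
  c_6 = (-0.545000 + (-0.461250))/2 = -0.503125
  f(c_6) = f(-0.503125) = -0.096069
  f(a) × f(c) < 0, new interval: [-0.545000, -0.503125]
Iteration 7:
  c_7 = (-0.545000 + (-0.503125))/2 = -0.524063
  f(c_7) = f(-0.524063) = 0.099012
  f(a) × f(c) ≥ 0, new interval: [-0.524063, -0.503125]

After 7 iteration(s), the approximation is c_7 = -0.524063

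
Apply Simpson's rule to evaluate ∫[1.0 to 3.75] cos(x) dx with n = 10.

f(x) = cos(x)
a = 1.0, b = 3.75, n = 10
h = (b - a)/n = 0.275000

Simpson's rule: (h/3)[f(x₀) + 4f(x₁) + 2f(x₂) + ... + f(xₙ)]

x_0 = 1.0000, f(x_0) = 0.540302, coefficient = 1
x_1 = 1.2750, f(x_1) = 0.291502, coefficient = 4
x_2 = 1.5500, f(x_2) = 0.020795, coefficient = 2
x_3 = 1.8250, f(x_3) = -0.251475, coefficient = 4
x_4 = 2.1000, f(x_4) = -0.504846, coefficient = 2
x_5 = 2.3750, f(x_5) = -0.720278, coefficient = 4
x_6 = 2.6500, f(x_6) = -0.881582, coefficient = 2
x_7 = 2.9250, f(x_7) = -0.976635, coefficient = 4
x_8 = 3.2000, f(x_8) = -0.998295, coefficient = 2
x_9 = 3.4750, f(x_9) = -0.944933, coefficient = 4
x_10 = 3.7500, f(x_10) = -0.820559, coefficient = 1

I ≈ (0.275000/3) × -15.415392 = -1.413078
Exact value: -1.413032
Error: 0.000045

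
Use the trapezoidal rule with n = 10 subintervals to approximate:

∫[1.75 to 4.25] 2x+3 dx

f(x) = 2x+3
a = 1.75, b = 4.25, n = 10
h = (b - a)/n = 0.250000

Trapezoidal rule: (h/2)[f(x₀) + 2f(x₁) + 2f(x₂) + ... + f(xₙ)]

x_0 = 1.7500, f(x_0) = 6.500000, coefficient = 1
x_1 = 2.0000, f(x_1) = 7.000000, coefficient = 2
x_2 = 2.2500, f(x_2) = 7.500000, coefficient = 2
x_3 = 2.5000, f(x_3) = 8.000000, coefficient = 2
x_4 = 2.7500, f(x_4) = 8.500000, coefficient = 2
x_5 = 3.0000, f(x_5) = 9.000000, coefficient = 2
x_6 = 3.2500, f(x_6) = 9.500000, coefficient = 2
x_7 = 3.5000, f(x_7) = 10.000000, coefficient = 2
x_8 = 3.7500, f(x_8) = 10.500000, coefficient = 2
x_9 = 4.0000, f(x_9) = 11.000000, coefficient = 2
x_10 = 4.2500, f(x_10) = 11.500000, coefficient = 1

I ≈ (0.250000/2) × 180.000000 = 22.500000
Exact value: 22.500000
Error: 0.000000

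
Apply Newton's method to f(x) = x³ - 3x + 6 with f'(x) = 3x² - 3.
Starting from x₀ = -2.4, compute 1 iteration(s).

f(x) = x³ - 3x + 6
f'(x) = 3x² - 3
x₀ = -2.4

Newton-Raphson formula: x_{n+1} = x_n - f(x_n)/f'(x_n)

Iteration 1:
  f(-2.400000) = -0.624000
  f'(-2.400000) = 14.280000
  x_1 = -2.400000 - (-0.624000)/14.280000 = -2.356303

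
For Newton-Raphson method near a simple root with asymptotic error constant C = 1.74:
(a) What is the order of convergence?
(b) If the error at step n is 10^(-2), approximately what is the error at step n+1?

(a) Newton-Raphson has quadratic (order 2) convergence near simple roots.
    This means |e_{n+1}| ≈ C|e_n|².

(b) With |e_n| = 10^(-2) and C = 1.74:
    |e_{n+1}| ≈ 1.74 × (10^(-2))² = 1.74 × 10^(-4)

(a) 2 (quadratic); (b) |e_{n+1}| ≈ 1.740e-04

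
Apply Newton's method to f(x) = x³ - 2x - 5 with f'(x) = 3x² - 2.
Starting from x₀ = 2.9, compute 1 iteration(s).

f(x) = x³ - 2x - 5
f'(x) = 3x² - 2
x₀ = 2.9

Newton-Raphson formula: x_{n+1} = x_n - f(x_n)/f'(x_n)

Iteration 1:
  f(2.900000) = 13.589000
  f'(2.900000) = 23.230000
  x_1 = 2.900000 - 13.589000/23.230000 = 2.315024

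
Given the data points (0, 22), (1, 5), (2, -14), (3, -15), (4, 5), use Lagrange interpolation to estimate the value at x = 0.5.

Lagrange interpolation formula:
P(x) = Σ yᵢ × Lᵢ(x)
where Lᵢ(x) = Π_{j≠i} (x - xⱼ)/(xᵢ - xⱼ)

L_0(0.5) = (0.5 - 1)/(0 - 1) × (0.5 - 2)/(0 - 2) × (0.5 - 3)/(0 - 3) × (0.5 - 4)/(0 - 4) = 0.273438
L_1(0.5) = (0.5 - 0)/(1 - 0) × (0.5 - 2)/(1 - 2) × (0.5 - 3)/(1 - 3) × (0.5 - 4)/(1 - 4) = 1.093750
L_2(0.5) = (0.5 - 0)/(2 - 0) × (0.5 - 1)/(2 - 1) × (0.5 - 3)/(2 - 3) × (0.5 - 4)/(2 - 4) = -0.546875
L_3(0.5) = (0.5 - 0)/(3 - 0) × (0.5 - 1)/(3 - 1) × (0.5 - 2)/(3 - 2) × (0.5 - 4)/(3 - 4) = 0.218750
L_4(0.5) = (0.5 - 0)/(4 - 0) × (0.5 - 1)/(4 - 1) × (0.5 - 2)/(4 - 2) × (0.5 - 3)/(4 - 3) = -0.039062

P(0.5) = 22×L_0(0.5) + 5×L_1(0.5) + (-14)×L_2(0.5) + (-15)×L_3(0.5) + 5×L_4(0.5)
P(0.5) = 15.664062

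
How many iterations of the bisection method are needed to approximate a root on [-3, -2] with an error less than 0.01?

We need (b-a)/2^n ≤ 0.01
(-2 - (-3))/2^n ≤ 0.01
1/2^n ≤ 0.01
2^n ≥ 100
n ≥ log₂(100) = 6.64
n ≥ 7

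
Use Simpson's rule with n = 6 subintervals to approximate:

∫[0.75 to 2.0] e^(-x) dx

f(x) = e^(-x)
a = 0.75, b = 2.0, n = 6
h = (b - a)/n = 0.208333

Simpson's rule: (h/3)[f(x₀) + 4f(x₁) + 2f(x₂) + ... + f(xₙ)]

x_0 = 0.7500, f(x_0) = 0.472367, coefficient = 1
x_1 = 0.9583, f(x_1) = 0.383532, coefficient = 4
x_2 = 1.1667, f(x_2) = 0.311403, coefficient = 2
x_3 = 1.3750, f(x_3) = 0.252840, coefficient = 4
x_4 = 1.5833, f(x_4) = 0.205290, coefficient = 2
x_5 = 1.7917, f(x_5) = 0.166682, coefficient = 4
x_6 = 2.0000, f(x_6) = 0.135335, coefficient = 1

I ≈ (0.208333/3) × 4.853301 = 0.337035
Exact value: 0.337031
Error: 0.000004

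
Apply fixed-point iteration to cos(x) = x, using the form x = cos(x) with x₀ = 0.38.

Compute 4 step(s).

Equation: cos(x) = x
Fixed-point form: x = cos(x)
x₀ = 0.38

x_1 = g(0.380000) = 0.928665
x_2 = g(0.928665) = 0.598904
x_3 = g(0.598904) = 0.825954
x_4 = g(0.825954) = 0.677856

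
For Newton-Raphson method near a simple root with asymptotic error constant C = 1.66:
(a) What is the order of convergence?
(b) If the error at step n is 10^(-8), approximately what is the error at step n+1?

(a) Newton-Raphson has quadratic (order 2) convergence near simple roots.
    This means |e_{n+1}| ≈ C|e_n|².

(b) With |e_n| = 10^(-8) and C = 1.66:
    |e_{n+1}| ≈ 1.66 × (10^(-8))² = 1.66 × 10^(-16)

(a) 2 (quadratic); (b) |e_{n+1}| ≈ 1.660e-16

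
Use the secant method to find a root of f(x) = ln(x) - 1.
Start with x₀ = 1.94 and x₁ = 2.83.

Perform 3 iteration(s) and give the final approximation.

f(x) = ln(x) - 1
x₀ = 1.94, x₁ = 2.83

Secant formula: x_{n+1} = x_n - f(x_n)(x_n - x_{n-1})/(f(x_n) - f(x_{n-1}))

Iteration 1:
  f(1.940000) = -0.337312
  f(2.830000) = 0.040277
  x_2 = 2.830000 - 0.040277×(2.830000 - 1.940000)/(0.040277 - (-0.337312))
       = 2.735065
Iteration 2:
  f(2.830000) = 0.040277
  f(2.735065) = 0.006155
  x_3 = 2.735065 - 0.006155×(2.735065 - 2.830000)/(0.006155 - 0.040277)
       = 2.717940
Iteration 3:
  f(2.735065) = 0.006155
  f(2.717940) = -0.000126
  x_4 = 2.717940 - (-0.000126)×(2.717940 - 2.735065)/(-0.000126 - 0.006155)
       = 2.718283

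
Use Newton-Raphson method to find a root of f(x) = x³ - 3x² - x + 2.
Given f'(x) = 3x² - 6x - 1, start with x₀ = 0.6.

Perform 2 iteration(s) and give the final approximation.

f(x) = x³ - 3x² - x + 2
f'(x) = 3x² - 6x - 1
x₀ = 0.6

Newton-Raphson formula: x_{n+1} = x_n - f(x_n)/f'(x_n)

Iteration 1:
  f(0.600000) = 0.536000
  f'(0.600000) = -3.520000
  x_1 = 0.600000 - 0.536000/(-3.520000) = 0.752273
Iteration 2:
  f(0.752273) = -0.024294
  f'(0.752273) = -3.815894
  x_2 = 0.752273 - (-0.024294)/(-3.815894) = 0.745906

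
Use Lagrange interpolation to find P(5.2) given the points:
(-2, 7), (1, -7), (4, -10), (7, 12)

Lagrange interpolation formula:
P(x) = Σ yᵢ × Lᵢ(x)
where Lᵢ(x) = Π_{j≠i} (x - xⱼ)/(xᵢ - xⱼ)

L_0(5.2) = (5.2 - 1)/(-2 - 1) × (5.2 - 4)/(-2 - 4) × (5.2 - 7)/(-2 - 7) = 0.056000
L_1(5.2) = (5.2 - (-2))/(1 - (-2)) × (5.2 - 4)/(1 - 4) × (5.2 - 7)/(1 - 7) = -0.288000
L_2(5.2) = (5.2 - (-2))/(4 - (-2)) × (5.2 - 1)/(4 - 1) × (5.2 - 7)/(4 - 7) = 1.008000
L_3(5.2) = (5.2 - (-2))/(7 - (-2)) × (5.2 - 1)/(7 - 1) × (5.2 - 4)/(7 - 4) = 0.224000

P(5.2) = 7×L_0(5.2) + (-7)×L_1(5.2) + (-10)×L_2(5.2) + 12×L_3(5.2)
P(5.2) = -4.984000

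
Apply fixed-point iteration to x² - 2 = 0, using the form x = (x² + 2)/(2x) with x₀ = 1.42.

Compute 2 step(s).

Equation: x² - 2 = 0
Fixed-point form: x = (x² + 2)/(2x)
x₀ = 1.42

x_1 = g(1.420000) = 1.414225
x_2 = g(1.414225) = 1.414214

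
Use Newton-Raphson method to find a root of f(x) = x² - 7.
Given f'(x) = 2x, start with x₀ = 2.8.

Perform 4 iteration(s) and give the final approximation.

f(x) = x² - 7
f'(x) = 2x
x₀ = 2.8

Newton-Raphson formula: x_{n+1} = x_n - f(x_n)/f'(x_n)

Iteration 1:
  f(2.800000) = 0.840000
  f'(2.800000) = 5.600000
  x_1 = 2.800000 - 0.840000/5.600000 = 2.650000
Iteration 2:
  f(2.650000) = 0.022500
  f'(2.650000) = 5.300000
  x_2 = 2.650000 - 0.022500/5.300000 = 2.645755
Iteration 3:
  f(2.645755) = 0.000018
  f'(2.645755) = 5.291509
  x_3 = 2.645755 - 0.000018/5.291509 = 2.645751
Iteration 4:
  f(2.645751) = 0.000000
  f'(2.645751) = 5.291503
  x_4 = 2.645751 - 0.000000/5.291503 = 2.645751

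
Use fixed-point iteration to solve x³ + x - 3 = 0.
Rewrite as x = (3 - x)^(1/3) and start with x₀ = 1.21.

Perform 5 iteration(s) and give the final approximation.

Equation: x³ + x - 3 = 0
Fixed-point form: x = (3 - x)^(1/3)
x₀ = 1.21

x_1 = g(1.210000) = 1.214184
x_2 = g(1.214184) = 1.213237
x_3 = g(1.213237) = 1.213451
x_4 = g(1.213451) = 1.213403
x_5 = g(1.213403) = 1.213414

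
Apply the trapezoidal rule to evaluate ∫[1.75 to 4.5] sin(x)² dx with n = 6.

f(x) = sin(x)²
a = 1.75, b = 4.5, n = 6
h = (b - a)/n = 0.458333

Trapezoidal rule: (h/2)[f(x₀) + 2f(x₁) + 2f(x₂) + ... + f(xₙ)]

x_0 = 1.7500, f(x_0) = 0.968228, coefficient = 1
x_1 = 2.2083, f(x_1) = 0.645715, coefficient = 2
x_2 = 2.6667, f(x_2) = 0.209098, coefficient = 2
x_3 = 3.1250, f(x_3) = 0.000275, coefficient = 2
x_4 = 3.5833, f(x_4) = 0.182768, coefficient = 2
x_5 = 4.0417, f(x_5) = 0.613673, coefficient = 2
x_6 = 4.5000, f(x_6) = 0.955565, coefficient = 1

I ≈ (0.458333/2) × 5.226854 = 1.197821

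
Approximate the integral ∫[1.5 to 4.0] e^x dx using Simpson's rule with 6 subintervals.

f(x) = e^x
a = 1.5, b = 4.0, n = 6
h = (b - a)/n = 0.416667

Simpson's rule: (h/3)[f(x₀) + 4f(x₁) + 2f(x₂) + ... + f(xₙ)]

x_0 = 1.5000, f(x_0) = 4.481689, coefficient = 1
x_1 = 1.9167, f(x_1) = 6.798260, coefficient = 4
x_2 = 2.3333, f(x_2) = 10.312259, coefficient = 2
x_3 = 2.7500, f(x_3) = 15.642632, coefficient = 4
x_4 = 3.1667, f(x_4) = 23.728258, coefficient = 2
x_5 = 3.5833, f(x_5) = 35.993319, coefficient = 4
x_6 = 4.0000, f(x_6) = 54.598150, coefficient = 1

I ≈ (0.416667/3) × 360.897715 = 50.124683
Exact value: 50.116461
Error: 0.008222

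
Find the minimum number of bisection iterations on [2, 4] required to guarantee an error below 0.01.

We need (b-a)/2^n ≤ 0.01
(4 - 2)/2^n ≤ 0.01
2/2^n ≤ 0.01
2^n ≥ 200
n ≥ log₂(200) = 7.64
n ≥ 8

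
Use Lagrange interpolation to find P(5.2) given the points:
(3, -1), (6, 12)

Lagrange interpolation formula:
P(x) = Σ yᵢ × Lᵢ(x)
where Lᵢ(x) = Π_{j≠i} (x - xⱼ)/(xᵢ - xⱼ)

L_0(5.2) = (5.2 - 6)/(3 - 6) = 0.266667
L_1(5.2) = (5.2 - 3)/(6 - 3) = 0.733333

P(5.2) = (-1)×L_0(5.2) + 12×L_1(5.2)
P(5.2) = 8.533333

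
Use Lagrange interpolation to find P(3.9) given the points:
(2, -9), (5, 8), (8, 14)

Lagrange interpolation formula:
P(x) = Σ yᵢ × Lᵢ(x)
where Lᵢ(x) = Π_{j≠i} (x - xⱼ)/(xᵢ - xⱼ)

L_0(3.9) = (3.9 - 5)/(2 - 5) × (3.9 - 8)/(2 - 8) = 0.250556
L_1(3.9) = (3.9 - 2)/(5 - 2) × (3.9 - 8)/(5 - 8) = 0.865556
L_2(3.9) = (3.9 - 2)/(8 - 2) × (3.9 - 5)/(8 - 5) = -0.116111

P(3.9) = (-9)×L_0(3.9) + 8×L_1(3.9) + 14×L_2(3.9)
P(3.9) = 3.043889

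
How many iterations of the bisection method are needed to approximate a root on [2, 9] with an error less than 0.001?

We need (b-a)/2^n ≤ 0.001
(9 - 2)/2^n ≤ 0.001
7/2^n ≤ 0.001
2^n ≥ 7000
n ≥ log₂(7000) = 12.77
n ≥ 13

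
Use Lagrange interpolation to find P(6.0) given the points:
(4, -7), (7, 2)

Lagrange interpolation formula:
P(x) = Σ yᵢ × Lᵢ(x)
where Lᵢ(x) = Π_{j≠i} (x - xⱼ)/(xᵢ - xⱼ)

L_0(6.0) = (6.0 - 7)/(4 - 7) = 0.333333
L_1(6.0) = (6.0 - 4)/(7 - 4) = 0.666667

P(6.0) = (-7)×L_0(6.0) + 2×L_1(6.0)
P(6.0) = -1.000000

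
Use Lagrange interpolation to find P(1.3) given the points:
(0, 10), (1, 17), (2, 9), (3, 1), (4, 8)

Lagrange interpolation formula:
P(x) = Σ yᵢ × Lᵢ(x)
where Lᵢ(x) = Π_{j≠i} (x - xⱼ)/(xᵢ - xⱼ)

L_0(1.3) = (1.3 - 1)/(0 - 1) × (1.3 - 2)/(0 - 2) × (1.3 - 3)/(0 - 3) × (1.3 - 4)/(0 - 4) = -0.040163
L_1(1.3) = (1.3 - 0)/(1 - 0) × (1.3 - 2)/(1 - 2) × (1.3 - 3)/(1 - 3) × (1.3 - 4)/(1 - 4) = 0.696150
L_2(1.3) = (1.3 - 0)/(2 - 0) × (1.3 - 1)/(2 - 1) × (1.3 - 3)/(2 - 3) × (1.3 - 4)/(2 - 4) = 0.447525
L_3(1.3) = (1.3 - 0)/(3 - 0) × (1.3 - 1)/(3 - 1) × (1.3 - 2)/(3 - 2) × (1.3 - 4)/(3 - 4) = -0.122850
L_4(1.3) = (1.3 - 0)/(4 - 0) × (1.3 - 1)/(4 - 1) × (1.3 - 2)/(4 - 2) × (1.3 - 3)/(4 - 3) = 0.019338

P(1.3) = 10×L_0(1.3) + 17×L_1(1.3) + 9×L_2(1.3) + 1×L_3(1.3) + 8×L_4(1.3)
P(1.3) = 15.492500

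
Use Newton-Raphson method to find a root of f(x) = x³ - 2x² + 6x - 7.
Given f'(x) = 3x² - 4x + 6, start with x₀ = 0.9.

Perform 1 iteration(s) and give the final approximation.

f(x) = x³ - 2x² + 6x - 7
f'(x) = 3x² - 4x + 6
x₀ = 0.9

Newton-Raphson formula: x_{n+1} = x_n - f(x_n)/f'(x_n)

Iteration 1:
  f(0.900000) = -2.491000
  f'(0.900000) = 4.830000
  x_1 = 0.900000 - (-2.491000)/4.830000 = 1.415735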